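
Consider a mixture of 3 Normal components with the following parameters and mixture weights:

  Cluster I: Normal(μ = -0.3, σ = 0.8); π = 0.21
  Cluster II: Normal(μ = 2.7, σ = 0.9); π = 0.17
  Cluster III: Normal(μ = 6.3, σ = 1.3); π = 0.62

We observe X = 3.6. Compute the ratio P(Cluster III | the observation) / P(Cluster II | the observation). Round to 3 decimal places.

Since P(k|x) ∝ P(Z=k) f_k(x), the posterior odds are P(Z=i) f_i(x) / (P(Z=j) f_j(x)).
Normal densities:
  L_I = (1/(0.8·√(2π)))·exp(−(3.6−-0.3)²/(2·0.8²)) = 0.498678·exp(-11.88281) = 3.44493e-06
  L_II = (1/(0.9·√(2π)))·exp(−(3.6−2.7)²/(2·0.9²)) = 0.443269·exp(-0.50000) = 0.268856
  L_III = (1/(1.3·√(2π)))·exp(−(3.6−6.3)²/(2·1.3²)) = 0.306879·exp(-2.15680) = 0.0355041
0.0220125 / 0.0457056 ≈ 0.482

0.482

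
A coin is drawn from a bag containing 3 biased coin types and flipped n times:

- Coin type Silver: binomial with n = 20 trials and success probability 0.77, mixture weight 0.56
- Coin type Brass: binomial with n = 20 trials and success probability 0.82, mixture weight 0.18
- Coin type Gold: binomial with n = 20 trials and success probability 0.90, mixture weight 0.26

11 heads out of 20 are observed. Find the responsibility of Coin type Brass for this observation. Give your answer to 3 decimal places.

P(component k | x) = π_k·f_k(x) / marginal(x), where marginal(x) = Σ_j π_j·f_j(x).
Binomial probabilities:
  f_Silver = C(20,11)·0.77^11·0.23^9 = 167960·0.0564154·1.80115e-06 = 0.0170669
  f_Brass = C(20,11)·0.82^11·0.18^9 = 167960·0.112707·1.98359e-07 = 0.00375501
  f_Gold = C(20,11)·0.90^11·0.10^9 = 167960·0.313811·1e-09 = 5.27076e-05
Unnormalised posteriors:
  π_Silver·f_Silver = 0.56 × 0.0170669 = 0.00955746
  π_Brass·f_Brass = 0.18 × 0.00375501 = 0.000675901
  π_Gold·f_Gold = 0.26 × 5.27076e-05 = 1.3704e-05
Evidence: 0.00955746 + 0.000675901 + 1.3704e-05 = 0.0102471
Responsibility of Coin type Brass: 0.000675901 / 0.0102471 ≈ 0.066

0.066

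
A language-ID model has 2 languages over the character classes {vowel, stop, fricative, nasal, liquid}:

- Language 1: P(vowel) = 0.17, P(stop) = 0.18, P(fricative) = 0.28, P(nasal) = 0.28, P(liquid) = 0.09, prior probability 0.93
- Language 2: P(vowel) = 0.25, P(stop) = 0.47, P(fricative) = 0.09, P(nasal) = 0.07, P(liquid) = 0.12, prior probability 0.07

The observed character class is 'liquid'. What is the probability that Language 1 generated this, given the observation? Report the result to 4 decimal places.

0.9088

Apply Bayes' rule: the posterior for each component is proportional to its prior times its likelihood at x.
Component likelihoods at x = 'liquid':
  p_1 = 0.09
  p_2 = 0.12
Weight by the priors:
  π_1·p_1 = 0.93 × 0.09 = 0.0837
  π_2·p_2 = 0.07 × 0.12 = 0.0084
Sum: 0.0837 + 0.0084 = 0.0921
Responsibility of Language 1: 0.0837 / 0.0921 ≈ 0.9088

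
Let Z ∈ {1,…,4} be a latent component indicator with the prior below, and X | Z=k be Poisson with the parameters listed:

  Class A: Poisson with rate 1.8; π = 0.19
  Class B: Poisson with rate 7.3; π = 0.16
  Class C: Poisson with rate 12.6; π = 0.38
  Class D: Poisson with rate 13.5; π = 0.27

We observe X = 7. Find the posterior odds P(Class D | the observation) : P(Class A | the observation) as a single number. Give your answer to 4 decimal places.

The posterior odds equal the prior odds times the likelihood ratio: (π_i/π_j)·(f_i(x)/f_j(x)).
Component likelihoods at x = 7:
  p_A = 0.00200792
  p_B = 0.148074
  p_C = 0.0337328
  p_D = 0.0222295
Posterior odds = (π_D·p_D) / (π_A·p_A) = (0.27·0.0222295) / (0.19·0.00200792) = 0.00600197 / 0.000381505 ≈ 15.7323

15.7323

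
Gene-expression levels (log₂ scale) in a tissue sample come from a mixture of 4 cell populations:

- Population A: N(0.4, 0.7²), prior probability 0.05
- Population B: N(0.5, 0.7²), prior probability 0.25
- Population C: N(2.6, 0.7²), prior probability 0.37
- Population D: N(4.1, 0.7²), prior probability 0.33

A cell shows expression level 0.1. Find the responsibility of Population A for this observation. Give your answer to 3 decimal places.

0.176

The responsibility of component k is w_k f_k(x) divided by Σ_j w_j f_j(x).
Evaluate each component's likelihood at the observed value:
  p_A = 0.51991
  p_B = 0.484068
  p_C = 0.000968449
  p_D = 4.6269e-08
Prior × likelihood for each component:
  w_A·p_A = 0.05 × 0.51991 = 0.0259955
  w_B·p_B = 0.25 × 0.484068 = 0.121017
  w_C·p_C = 0.37 × 0.000968449 = 0.000358326
  w_D·p_D = 0.33 × 4.6269e-08 = 1.52688e-08
Normaliser: 0.0259955 + 0.121017 + 0.000358326 + 1.52688e-08 = 0.147371
P(Population A | the observation) ≈ 0.176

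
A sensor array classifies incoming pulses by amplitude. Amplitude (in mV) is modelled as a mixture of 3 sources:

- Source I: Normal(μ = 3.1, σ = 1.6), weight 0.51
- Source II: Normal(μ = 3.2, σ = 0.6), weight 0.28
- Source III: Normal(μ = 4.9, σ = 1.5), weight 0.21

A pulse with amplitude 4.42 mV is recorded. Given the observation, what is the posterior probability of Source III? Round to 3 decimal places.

By Bayes' theorem, P(k | x) = P(Z=k) f_k(x) / Σ_j P(Z=j) f_j(x).
Component likelihoods at x = 4.42 mV:
  L_I = (1/(1.6·√(2π)))·exp(−(4.42−3.1)²/(2·1.6²)) = 0.249339·exp(-0.34031) = 0.177417
  L_II = (1/(0.6·√(2π)))·exp(−(4.42−3.2)²/(2·0.6²)) = 0.664904·exp(-2.06722) = 0.0841348
  L_III = (1/(1.5·√(2π)))·exp(−(4.42−4.9)²/(2·1.5²)) = 0.265962·exp(-0.05120) = 0.252687
Weight by the priors:
  P(Z=I)·L_I = 0.51 × 0.177417 = 0.0904825
  P(Z=II)·L_II = 0.28 × 0.0841348 = 0.0235577
  P(Z=III)·L_III = 0.21 × 0.252687 = 0.0530643
Marginal: 0.0904825 + 0.0235577 + 0.0530643 = 0.167104
Responsibility of Source III: 0.0530643 / 0.167104 ≈ 0.318

0.318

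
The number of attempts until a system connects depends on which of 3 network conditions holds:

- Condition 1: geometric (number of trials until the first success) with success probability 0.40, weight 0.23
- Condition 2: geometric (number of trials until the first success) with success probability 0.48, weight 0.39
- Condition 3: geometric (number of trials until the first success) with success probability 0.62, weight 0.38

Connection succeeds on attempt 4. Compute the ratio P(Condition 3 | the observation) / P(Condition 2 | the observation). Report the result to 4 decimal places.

Only the two components matter; the odds are (π_i f_i(x)) / (π_j f_j(x)).
Evaluate each component's likelihood at the observed value:
  f_1 = 0.40·(1−0.40)^3 = 0.40·0.216 = 0.0864
  f_2 = 0.48·(1−0.48)^3 = 0.48·0.140608 = 0.0674918
  f_3 = 0.62·(1−0.62)^3 = 0.62·0.054872 = 0.0340206
0.0129278 / 0.0263218 ≈ 0.4911

0.4911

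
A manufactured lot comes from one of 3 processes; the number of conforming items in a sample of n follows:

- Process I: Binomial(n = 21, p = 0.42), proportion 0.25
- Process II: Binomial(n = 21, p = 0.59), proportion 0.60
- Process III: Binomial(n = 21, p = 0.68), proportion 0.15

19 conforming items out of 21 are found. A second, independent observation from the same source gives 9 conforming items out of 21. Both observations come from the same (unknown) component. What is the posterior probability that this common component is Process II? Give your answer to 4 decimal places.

P(component k | x) = w_k·f_k(x) / marginal(x), where marginal(x) = Σ_j w_j·f_j(x).
Since both observations come from the same component, the likelihood for component k is f_k(x₁)·f_k(x₂).
  f_I = [C(21,19)·0.42^19·0.58^2 = 210·6.94603e-08·0.3364 = 4.90695e-06] × [0.17323] = 8.50032e-07
  f_II = [C(21,19)·0.59^19·0.41^2 = 210·4.4278e-05·0.1681 = 0.00156306] × [0.0574537] = 8.98036e-05
  f_III = [C(21,19)·0.68^19·0.32^2 = 210·0.000657157·0.1024 = 0.0141315] × [0.0105347] = 0.000148872
Unnormalised posteriors:
  w_I·f_I = 0.25 × 8.50032e-07 = 2.12508e-07
  w_II·f_II = 0.60 × 8.98036e-05 = 5.38821e-05
  w_III·f_III = 0.15 × 0.000148872 = 2.23308e-05
Marginal: 2.12508e-07 + 5.38821e-05 + 2.23308e-05 = 7.64254e-05
Responsibility of Process II: 5.38821e-05 / 7.64254e-05 ≈ 0.7050

0.7050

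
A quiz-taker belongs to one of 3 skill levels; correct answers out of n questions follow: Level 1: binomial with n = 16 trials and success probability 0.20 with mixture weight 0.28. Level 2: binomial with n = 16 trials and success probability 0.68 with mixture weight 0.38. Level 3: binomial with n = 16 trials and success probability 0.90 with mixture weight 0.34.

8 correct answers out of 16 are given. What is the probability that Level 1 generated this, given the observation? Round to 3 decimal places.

0.059

The responsibility of component k is π_k f_k(x) divided by Σ_j π_j f_j(x).
Binomial probabilities:
  f_1 = C(16,8)·0.20^8·0.80^8 = 12870·2.56e-06·0.167772 = 0.00552762
  f_2 = C(16,8)·0.68^8·0.32^8 = 12870·0.0457163·0.000109951 = 0.0646919
  f_3 = C(16,8)·0.90^8·0.10^8 = 12870·0.430467·1e-08 = 5.54011e-05
Prior × likelihood for each component:
  π_1·f_1 = 0.28 × 0.00552762 = 0.00154773
  π_2·f_2 = 0.38 × 0.0646919 = 0.0245829
  π_3·f_3 = 0.34 × 5.54011e-05 = 1.88364e-05
Denominator: 0.00154773 + 0.0245829 + 1.88364e-05 = 0.0261495
P(Level 1 | the observation) = 0.00154773 / 0.0261495 ≈ 0.059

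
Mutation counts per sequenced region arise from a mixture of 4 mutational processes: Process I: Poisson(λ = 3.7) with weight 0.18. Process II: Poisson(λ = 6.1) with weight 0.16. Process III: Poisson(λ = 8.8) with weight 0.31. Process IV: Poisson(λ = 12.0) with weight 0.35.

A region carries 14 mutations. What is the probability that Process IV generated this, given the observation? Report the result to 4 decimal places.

Apply Bayes' rule: the posterior for each component is proportional to its prior times its likelihood at x.
Component likelihoods at x = 14 mutations:
  f_I = 2.5558e-05
  f_II = 0.00254105
  f_III = 0.0288774
  f_IV = 0.0904889
Weight by the priors:
  P(Z=I)·f_I = 0.18 × 2.5558e-05 = 4.60043e-06
  P(Z=II)·f_II = 0.16 × 0.00254105 = 0.000406568
  P(Z=III)·f_III = 0.31 × 0.0288774 = 0.00895198
  P(Z=IV)·f_IV = 0.35 × 0.0904889 = 0.0316711
Denominator: 4.60043e-06 + 0.000406568 + 0.00895198 + 0.0316711 = 0.0410343
P(Process IV | x) ≈ 0.7718

0.7718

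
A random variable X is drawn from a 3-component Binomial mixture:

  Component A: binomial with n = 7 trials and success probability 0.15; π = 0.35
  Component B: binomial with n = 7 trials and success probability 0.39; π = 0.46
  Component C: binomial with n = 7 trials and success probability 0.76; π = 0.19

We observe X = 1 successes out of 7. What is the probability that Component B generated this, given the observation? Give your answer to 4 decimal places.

0.3179

The responsibility of component k is P(Z=k) f_k(x) divided by Σ_j P(Z=j) f_j(x).
Binomial probabilities:
  p_A = C(7,1)·0.15^1·0.85^6 = 7·0.15·0.37715 = 0.396007
  p_B = C(7,1)·0.39^1·0.61^6 = 7·0.39·0.0515204 = 0.140651
  p_C = C(7,1)·0.76^1·0.24^6 = 7·0.76·0.000191103 = 0.00101667
Multiply by the mixture weights:
  P(Z=A)·p_A = 0.35 × 0.396007 = 0.138602
  P(Z=B)·p_B = 0.46 × 0.140651 = 0.0646993
  P(Z=C)·p_C = 0.19 × 0.00101667 = 0.000193167
Sum: 0.138602 + 0.0646993 + 0.000193167 = 0.203495
Responsibility of Component B: 0.0646993 / 0.203495 ≈ 0.3179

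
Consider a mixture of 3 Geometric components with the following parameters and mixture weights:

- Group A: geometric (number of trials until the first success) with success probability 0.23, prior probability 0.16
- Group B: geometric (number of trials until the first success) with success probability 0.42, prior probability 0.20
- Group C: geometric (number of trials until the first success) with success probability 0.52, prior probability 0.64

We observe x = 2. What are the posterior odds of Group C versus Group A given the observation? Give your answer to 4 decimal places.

Since P(k|x) ∝ P(Z=k) f_k(x), the posterior odds are P(Z=i) f_i(x) / (P(Z=j) f_j(x)).
Evaluate each component's likelihood at the observed value:
  L_A = 0.23·(1−0.23)^1 = 0.23·0.77 = 0.1771
  L_B = 0.42·(1−0.42)^1 = 0.42·0.58 = 0.2436
  L_C = 0.52·(1−0.52)^1 = 0.52·0.48 = 0.2496
0.159744 / 0.028336 ≈ 5.6375

5.6375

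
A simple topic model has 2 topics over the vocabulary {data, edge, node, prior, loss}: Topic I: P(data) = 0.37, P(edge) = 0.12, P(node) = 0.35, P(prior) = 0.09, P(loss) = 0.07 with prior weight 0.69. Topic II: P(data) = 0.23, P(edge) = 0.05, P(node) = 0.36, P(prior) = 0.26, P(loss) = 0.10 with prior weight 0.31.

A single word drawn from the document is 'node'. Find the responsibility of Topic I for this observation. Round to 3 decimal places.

0.684

Posterior ∝ prior × likelihood, so P(k | x) ∝ w_k f_k(x); normalise over all components.
Categorical probabilities:
  f_I = 0.35
  f_II = 0.36
Multiply by the mixture weights:
  w_I·f_I = 0.69 × 0.35 = 0.2415
  w_II·f_II = 0.31 × 0.36 = 0.1116
Normaliser: 0.2415 + 0.1116 = 0.3531
So the posterior for Topic I is 0.2415 / 0.3531 ≈ 0.684.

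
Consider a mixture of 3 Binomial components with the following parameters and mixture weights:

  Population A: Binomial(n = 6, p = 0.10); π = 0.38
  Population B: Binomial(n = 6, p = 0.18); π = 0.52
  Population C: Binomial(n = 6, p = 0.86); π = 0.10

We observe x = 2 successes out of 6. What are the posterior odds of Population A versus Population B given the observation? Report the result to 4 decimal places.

0.3273

The posterior odds equal the prior odds times the likelihood ratio: (π_i/π_j)·(f_i(x)/f_j(x)).
Evaluate each component's likelihood at the observed value:
  f_A = C(6,2)·0.10^2·0.90^4 = 15·0.01·0.6561 = 0.098415
  f_B = C(6,2)·0.18^2·0.82^4 = 15·0.0324·0.452122 = 0.219731
  f_C = C(6,2)·0.86^2·0.14^4 = 15·0.7396·0.00038416 = 0.00426187
0.0373977 / 0.11426 ≈ 0.3273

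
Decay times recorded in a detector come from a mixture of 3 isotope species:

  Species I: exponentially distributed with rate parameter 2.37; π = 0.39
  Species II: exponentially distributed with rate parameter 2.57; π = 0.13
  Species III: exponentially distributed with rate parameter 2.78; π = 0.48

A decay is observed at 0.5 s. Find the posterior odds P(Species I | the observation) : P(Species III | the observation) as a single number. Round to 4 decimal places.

Only the two components matter; the odds are (π_i f_i(x)) / (π_j f_j(x)).
Evaluate each component's likelihood at the observed value:
  f_I = 2.37·e^(−2.37·0.5) = 2.37·e^(−1.1850) = 0.724618
  f_II = 2.57·e^(−2.57·0.5) = 2.57·e^(−1.2850) = 0.710992
  f_III = 2.78·e^(−2.78·0.5) = 2.78·e^(−1.3900) = 0.692429
Posterior odds = (π_I·f_I) / (π_III·f_III) = (0.39·0.724618) / (0.48·0.692429) = 0.282601 / 0.332366 ≈ 0.8503

0.8503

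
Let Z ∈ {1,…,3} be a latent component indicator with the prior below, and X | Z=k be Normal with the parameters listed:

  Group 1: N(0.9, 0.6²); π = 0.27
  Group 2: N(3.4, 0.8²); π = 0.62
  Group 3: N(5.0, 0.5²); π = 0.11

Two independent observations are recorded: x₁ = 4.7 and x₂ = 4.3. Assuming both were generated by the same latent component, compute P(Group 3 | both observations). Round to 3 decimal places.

0.501

Posterior ∝ prior × likelihood, so P(k | x) ∝ π_k f_k(x); normalise over all components.
Since both observations come from the same component, the likelihood for component k is f_k(x₁)·f_k(x₂).
  p_1 = [(1/(0.6·√(2π)))·exp(−(4.7−0.9)²/(2·0.6²)) = 0.664904·exp(-20.05556) = 1.29641e-09] × [7.07815e-08] = 9.17617e-17
  p_2 = [(1/(0.8·√(2π)))·exp(−(4.7−3.4)²/(2·0.8²)) = 0.498678·exp(-1.32031) = 0.133173] × [0.264846] = 0.0352703
  p_3 = [(1/(0.5·√(2π)))·exp(−(4.7−5.0)²/(2·0.5²)) = 0.797885·exp(-0.18000) = 0.666449] × [0.299455] = 0.199572
Unnormalised posteriors:
  π_1·p_1 = 0.27 × 9.17617e-17 = 2.47757e-17
  π_2·p_2 = 0.62 × 0.0352703 = 0.0218676
  π_3·p_3 = 0.11 × 0.199572 = 0.0219529
Marginal: 2.47757e-17 + 0.0218676 + 0.0219529 = 0.0438204
So the posterior for Group 3 is 0.0219529 / 0.0438204 ≈ 0.501.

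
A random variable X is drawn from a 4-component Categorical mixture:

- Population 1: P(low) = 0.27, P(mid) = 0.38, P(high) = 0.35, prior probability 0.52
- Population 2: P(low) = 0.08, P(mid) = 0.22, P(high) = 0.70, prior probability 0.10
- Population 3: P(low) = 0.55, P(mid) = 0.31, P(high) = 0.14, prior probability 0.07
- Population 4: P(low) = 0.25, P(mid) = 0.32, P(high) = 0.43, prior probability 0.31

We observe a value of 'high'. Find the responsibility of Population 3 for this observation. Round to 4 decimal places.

0.0248

Posterior ∝ prior × likelihood, so P(k | x) ∝ π_k f_k(x); normalise over all components.
Component likelihoods at x = 'high':
  f_1 = 0.35
  f_2 = 0.7
  f_3 = 0.14
  f_4 = 0.43
Multiply by the mixture weights:
  π_1·f_1 = 0.52 × 0.35 = 0.182
  π_2·f_2 = 0.10 × 0.7 = 0.07
  π_3·f_3 = 0.07 × 0.14 = 0.0098
  π_4·f_4 = 0.31 × 0.43 = 0.1333
Marginal: 0.182 + 0.07 + 0.0098 + 0.1333 = 0.3951
Responsibility of Population 3: 0.0098 / 0.3951 ≈ 0.0248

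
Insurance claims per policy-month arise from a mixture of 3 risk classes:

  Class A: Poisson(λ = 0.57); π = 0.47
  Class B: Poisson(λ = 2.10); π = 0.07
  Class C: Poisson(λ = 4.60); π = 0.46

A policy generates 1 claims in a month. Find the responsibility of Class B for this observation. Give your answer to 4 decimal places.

Apply Bayes' rule: the posterior for each component is proportional to its prior times its likelihood at x.
Component likelihoods at x = 1 claims:
  p_A = 0.32235
  p_B = 0.257158
  p_C = 0.0462384
Weight by the priors:
  w_A·p_A = 0.47 × 0.32235 = 0.151504
  w_B·p_B = 0.07 × 0.257158 = 0.0180011
  w_C·p_C = 0.46 × 0.0462384 = 0.0212697
Marginal: 0.151504 + 0.0180011 + 0.0212697 = 0.190775
P(Class B | 1 claims) = 0.0180011 / 0.190775 ≈ 0.0944

0.0944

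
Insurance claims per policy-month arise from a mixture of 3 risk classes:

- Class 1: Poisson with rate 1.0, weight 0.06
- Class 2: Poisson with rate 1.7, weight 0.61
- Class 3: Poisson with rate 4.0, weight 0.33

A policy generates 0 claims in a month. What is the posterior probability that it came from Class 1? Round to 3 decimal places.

Apply Bayes' rule: the posterior for each component is proportional to its prior times its likelihood at x.
Component likelihoods at x = 0 claims:
  p_1 = e^(−1.0)·1.0^0/0! = 0.367879
  p_2 = e^(−1.7)·1.7^0/0! = 0.182684
  p_3 = e^(−4.0)·4.0^0/0! = 0.0183156
Prior × likelihood for each component:
  w_1·p_1 = 0.06 × 0.367879 = 0.0220728
  w_2·p_2 = 0.61 × 0.182684 = 0.111437
  w_3·p_3 = 0.33 × 0.0183156 = 0.00604416
Sum: 0.0220728 + 0.111437 + 0.00604416 = 0.139554
So the posterior for Class 1 is 0.0220728 / 0.139554 ≈ 0.158.

0.158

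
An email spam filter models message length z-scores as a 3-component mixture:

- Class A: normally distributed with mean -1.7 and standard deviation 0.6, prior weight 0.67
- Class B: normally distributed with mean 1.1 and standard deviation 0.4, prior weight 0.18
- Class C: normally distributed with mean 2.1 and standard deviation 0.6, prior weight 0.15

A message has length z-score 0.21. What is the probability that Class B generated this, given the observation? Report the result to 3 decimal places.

Posterior ∝ prior × likelihood, so P(k | x) ∝ w_k f_k(x); normalise over all components.
Evaluate each component's likelihood at the observed value:
  L_A = 0.00419057
  L_B = 0.0839142
  L_C = 0.0046571
Prior × likelihood for each component:
  w_A·L_A = 0.67 × 0.00419057 = 0.00280768
  w_B·L_B = 0.18 × 0.0839142 = 0.0151046
  w_C·L_C = 0.15 × 0.0046571 = 0.000698565
Marginal: 0.00280768 + 0.0151046 + 0.000698565 = 0.0186108
P(Class B | 0.21) = 0.0151046 / 0.0186108 ≈ 0.812

0.812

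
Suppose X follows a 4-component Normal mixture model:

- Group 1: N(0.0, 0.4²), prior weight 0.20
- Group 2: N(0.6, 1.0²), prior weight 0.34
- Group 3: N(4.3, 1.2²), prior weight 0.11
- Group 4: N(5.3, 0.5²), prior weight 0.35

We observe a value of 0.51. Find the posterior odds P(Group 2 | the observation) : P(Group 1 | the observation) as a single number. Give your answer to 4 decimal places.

1.5267

Since P(k|x) ∝ P(Z=k) f_k(x), the posterior odds are P(Z=i) f_i(x) / (P(Z=j) f_j(x)).
Component likelihoods at x = 0.51:
  p_1 = (1/(0.4·√(2π)))·exp(−(0.51−0.0)²/(2·0.4²)) = 0.997356·exp(-0.81281) = 0.442436
  p_2 = (1/(1.0·√(2π)))·exp(−(0.51−0.6)²/(2·1.0²)) = 0.398942·exp(-0.00405) = 0.39733
  p_3 = (1/(1.2·√(2π)))·exp(−(0.51−4.3)²/(2·1.2²)) = 0.332452·exp(-4.98753) = 0.00226814
  p_4 = (1/(0.5·√(2π)))·exp(−(0.51−5.3)²/(2·0.5²)) = 0.797885·exp(-45.88820) = 9.39611e-21
0.135092 / 0.0884871 ≈ 1.5267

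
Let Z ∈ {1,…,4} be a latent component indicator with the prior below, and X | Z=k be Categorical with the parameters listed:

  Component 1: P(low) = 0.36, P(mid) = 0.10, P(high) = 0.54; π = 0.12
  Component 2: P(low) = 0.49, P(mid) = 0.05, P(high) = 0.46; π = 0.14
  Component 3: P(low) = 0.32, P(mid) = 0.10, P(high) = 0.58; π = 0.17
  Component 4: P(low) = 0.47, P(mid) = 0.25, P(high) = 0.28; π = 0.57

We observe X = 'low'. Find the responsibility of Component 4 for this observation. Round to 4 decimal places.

P(component k | x) = π_k·f_k(x) / marginal(x), where marginal(x) = Σ_j π_j·f_j(x).
Evaluate each component's likelihood at the observed value:
  f_1 = 0.36
  f_2 = 0.49
  f_3 = 0.32
  f_4 = 0.47
Unnormalised posteriors:
  π_1·f_1 = 0.12 × 0.36 = 0.0432
  π_2·f_2 = 0.14 × 0.49 = 0.0686
  π_3·f_3 = 0.17 × 0.32 = 0.0544
  π_4·f_4 = 0.57 × 0.47 = 0.2679
Normaliser: 0.0432 + 0.0686 + 0.0544 + 0.2679 = 0.4341
P(Component 4 | the observation) ≈ 0.6171

0.6171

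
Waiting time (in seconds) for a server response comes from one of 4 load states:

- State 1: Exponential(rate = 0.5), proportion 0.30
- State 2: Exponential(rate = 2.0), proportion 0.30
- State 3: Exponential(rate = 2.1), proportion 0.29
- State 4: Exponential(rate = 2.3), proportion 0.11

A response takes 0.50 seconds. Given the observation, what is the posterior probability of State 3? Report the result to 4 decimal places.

The responsibility of component k is P(Z=k) f_k(x) divided by Σ_j P(Z=j) f_j(x).
Evaluate each component's likelihood at the observed value:
  f_1 = 0.3894
  f_2 = 0.735759
  f_3 = 0.734869
  f_4 = 0.728265
Prior × likelihood for each component:
  P(Z=1)·f_1 = 0.30 × 0.3894 = 0.11682
  P(Z=2)·f_2 = 0.30 × 0.735759 = 0.220728
  P(Z=3)·f_3 = 0.29 × 0.734869 = 0.213112
  P(Z=4)·f_4 = 0.11 × 0.728265 = 0.0801091
Evidence: 0.11682 + 0.220728 + 0.213112 + 0.0801091 = 0.630769
So the posterior for State 3 is 0.213112 / 0.630769 ≈ 0.3379.

0.3379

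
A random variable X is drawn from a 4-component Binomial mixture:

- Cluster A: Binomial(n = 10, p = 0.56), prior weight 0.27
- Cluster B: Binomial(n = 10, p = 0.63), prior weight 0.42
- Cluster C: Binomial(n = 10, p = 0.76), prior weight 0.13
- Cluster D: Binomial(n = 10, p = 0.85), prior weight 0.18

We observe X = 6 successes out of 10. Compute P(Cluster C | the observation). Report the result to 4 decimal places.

0.0902

Posterior ∝ prior × likelihood, so P(k | x) ∝ P(Z=k) f_k(x); normalise over all components.
Evaluate each component's likelihood at the observed value:
  L_A = 0.242749
  L_B = 0.246076
  L_C = 0.13426
  L_D = 0.0400957
Prior × likelihood for each component:
  P(Z=A)·L_A = 0.27 × 0.242749 = 0.0655423
  P(Z=B)·L_B = 0.42 × 0.246076 = 0.103352
  P(Z=C)·L_C = 0.13 × 0.13426 = 0.0174538
  P(Z=D)·L_D = 0.18 × 0.0400957 = 0.00721723
Normaliser: 0.0655423 + 0.103352 + 0.0174538 + 0.00721723 = 0.193565
P(Cluster C | the observation) = 0.0174538 / 0.193565 ≈ 0.0902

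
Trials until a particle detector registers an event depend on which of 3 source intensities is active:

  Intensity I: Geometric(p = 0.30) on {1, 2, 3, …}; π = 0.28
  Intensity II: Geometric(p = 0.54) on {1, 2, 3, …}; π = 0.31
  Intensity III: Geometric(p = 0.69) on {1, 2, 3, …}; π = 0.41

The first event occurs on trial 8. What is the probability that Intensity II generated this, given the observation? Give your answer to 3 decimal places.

0.094

By Bayes' theorem, P(k | x) = P(Z=k) f_k(x) / Σ_j P(Z=j) f_j(x).
Geometric probabilities:
  L_I = 0.30·(1−0.30)^7 = 0.30·0.0823543 = 0.0247063
  L_II = 0.54·(1−0.54)^7 = 0.54·0.00435818 = 0.00235342
  L_III = 0.69·(1−0.69)^7 = 0.69·0.000275126 = 0.000189837
Multiply by the mixture weights:
  P(Z=I)·L_I = 0.28 × 0.0247063 = 0.00691776
  P(Z=II)·L_II = 0.31 × 0.00235342 = 0.000729559
  P(Z=III)·L_III = 0.41 × 0.000189837 = 7.78332e-05
Evidence: 0.00691776 + 0.000729559 + 7.78332e-05 = 0.00772515
So the posterior for Intensity II is 0.000729559 / 0.00772515 ≈ 0.094.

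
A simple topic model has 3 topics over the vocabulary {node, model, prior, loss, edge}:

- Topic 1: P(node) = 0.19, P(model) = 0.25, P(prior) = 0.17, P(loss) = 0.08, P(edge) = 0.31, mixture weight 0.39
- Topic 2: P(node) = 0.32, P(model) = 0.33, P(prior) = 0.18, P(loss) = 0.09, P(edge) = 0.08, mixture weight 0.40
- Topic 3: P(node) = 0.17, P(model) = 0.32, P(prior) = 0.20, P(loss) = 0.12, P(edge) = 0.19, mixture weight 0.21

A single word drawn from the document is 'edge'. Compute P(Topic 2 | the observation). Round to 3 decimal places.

The responsibility of component k is π_k f_k(x) divided by Σ_j π_j f_j(x).
Categorical probabilities:
  p_1 = 0.31
  p_2 = 0.08
  p_3 = 0.19
Unnormalised posteriors:
  π_1·p_1 = 0.39 × 0.31 = 0.1209
  π_2·p_2 = 0.40 × 0.08 = 0.032
  π_3·p_3 = 0.21 × 0.19 = 0.0399
Evidence: 0.1209 + 0.032 + 0.0399 = 0.1928
P(Topic 2 | data) = 0.032 / 0.1928 ≈ 0.166

0.166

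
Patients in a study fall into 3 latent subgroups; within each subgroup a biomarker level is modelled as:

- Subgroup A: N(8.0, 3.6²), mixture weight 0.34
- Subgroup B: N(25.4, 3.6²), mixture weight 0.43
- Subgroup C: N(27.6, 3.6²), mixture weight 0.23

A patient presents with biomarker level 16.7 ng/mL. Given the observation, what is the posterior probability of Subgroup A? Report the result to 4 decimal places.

0.4179

P(component k | x) = P(Z=k)·f_k(x) / marginal(x), where marginal(x) = Σ_j P(Z=j)·f_j(x).
Normal densities:
  L_A = 0.00597596
  L_B = 0.00597596
  L_C = 0.0011322
Prior × likelihood for each component:
  P(Z=A)·L_A = 0.34 × 0.00597596 = 0.00203182
  P(Z=B)·L_B = 0.43 × 0.00597596 = 0.00256966
  P(Z=C)·L_C = 0.23 × 0.0011322 = 0.000260406
Denominator: 0.00203182 + 0.00256966 + 0.000260406 = 0.00486189
P(Subgroup A | the observation) ≈ 0.4179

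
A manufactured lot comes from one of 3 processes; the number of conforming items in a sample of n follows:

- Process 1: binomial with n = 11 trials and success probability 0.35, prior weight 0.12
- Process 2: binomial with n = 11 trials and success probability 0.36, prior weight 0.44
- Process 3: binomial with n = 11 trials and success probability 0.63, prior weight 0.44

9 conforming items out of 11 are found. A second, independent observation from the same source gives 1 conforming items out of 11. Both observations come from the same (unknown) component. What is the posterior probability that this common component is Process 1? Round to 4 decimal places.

By Bayes' theorem, P(k | x) = π_k f_k(x) / Σ_j π_j f_j(x).
Since both observations come from the same component, the likelihood for component k is f_k(x₁)·f_k(x₂).
  L_1 = [C(11,9)·0.35^9·0.65^2 = 55·7.88156e-05·0.4225 = 0.00183148] × [0.0518316] = 9.49284e-05
  L_2 = [C(11,9)·0.36^9·0.64^2 = 55·0.00010156·0.4096 = 0.00228794] × [0.0456557] = 0.000104458
  L_3 = [C(11,9)·0.63^9·0.37^2 = 55·0.0156338·0.1369 = 0.117715] × [0.000333235] = 3.92267e-05
Weight by the priors:
  π_1·L_1 = 0.12 × 9.49284e-05 = 1.13914e-05
  π_2·L_2 = 0.44 × 0.000104458 = 4.59613e-05
  π_3·L_3 = 0.44 × 3.92267e-05 = 1.72597e-05
Evidence: 1.13914e-05 + 4.59613e-05 + 1.72597e-05 = 7.46125e-05
Responsibility of Process 1: 1.13914e-05 / 7.46125e-05 ≈ 0.1527

0.1527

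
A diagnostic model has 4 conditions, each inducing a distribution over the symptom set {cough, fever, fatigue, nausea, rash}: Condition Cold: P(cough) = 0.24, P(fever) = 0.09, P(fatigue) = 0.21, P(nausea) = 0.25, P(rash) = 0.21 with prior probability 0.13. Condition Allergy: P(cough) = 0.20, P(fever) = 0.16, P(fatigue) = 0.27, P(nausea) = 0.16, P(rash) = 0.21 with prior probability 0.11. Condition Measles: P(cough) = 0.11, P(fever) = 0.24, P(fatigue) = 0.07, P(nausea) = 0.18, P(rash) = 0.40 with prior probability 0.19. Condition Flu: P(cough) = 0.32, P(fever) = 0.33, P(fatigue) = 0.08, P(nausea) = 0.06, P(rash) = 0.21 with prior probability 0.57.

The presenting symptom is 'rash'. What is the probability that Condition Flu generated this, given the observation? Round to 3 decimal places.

0.486

The responsibility of component k is P(Z=k) f_k(x) divided by Σ_j P(Z=j) f_j(x).
Categorical probabilities:
  L_Cold = P(rash | comp) = 0.21
  L_Allergy = P(rash | comp) = 0.21
  L_Measles = P(rash | comp) = 0.40
  L_Flu = P(rash | comp) = 0.21
Multiply by the mixture weights:
  P(Z=Cold)·L_Cold = 0.13 × 0.21 = 0.0273
  P(Z=Allergy)·L_Allergy = 0.11 × 0.21 = 0.0231
  P(Z=Measles)·L_Measles = 0.19 × 0.4 = 0.076
  P(Z=Flu)·L_Flu = 0.57 × 0.21 = 0.1197
Denominator: 0.0273 + 0.0231 + 0.076 + 0.1197 = 0.2461
P(Condition Flu | data) = 0.1197 / 0.2461 ≈ 0.486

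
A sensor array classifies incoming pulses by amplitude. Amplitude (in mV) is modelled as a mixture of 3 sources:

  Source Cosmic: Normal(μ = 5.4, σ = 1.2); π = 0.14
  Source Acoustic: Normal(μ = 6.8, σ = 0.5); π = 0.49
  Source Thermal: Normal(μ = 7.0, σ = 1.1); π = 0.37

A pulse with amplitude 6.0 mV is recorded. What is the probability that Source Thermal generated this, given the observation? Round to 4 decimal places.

The responsibility of component k is π_k f_k(x) divided by Σ_j π_j f_j(x).
Component likelihoods at x = 6.0 mV:
  p_Cosmic = 0.293388
  p_Acoustic = 0.221842
  p_Thermal = 0.239915
Prior × likelihood for each component:
  π_Cosmic·p_Cosmic = 0.14 × 0.293388 = 0.0410743
  π_Acoustic·p_Acoustic = 0.49 × 0.221842 = 0.108702
  π_Thermal·p_Thermal = 0.37 × 0.239915 = 0.0887684
Sum: 0.0410743 + 0.108702 + 0.0887684 = 0.238545
P(Source Thermal | 6.0 mV) ≈ 0.3721

0.3721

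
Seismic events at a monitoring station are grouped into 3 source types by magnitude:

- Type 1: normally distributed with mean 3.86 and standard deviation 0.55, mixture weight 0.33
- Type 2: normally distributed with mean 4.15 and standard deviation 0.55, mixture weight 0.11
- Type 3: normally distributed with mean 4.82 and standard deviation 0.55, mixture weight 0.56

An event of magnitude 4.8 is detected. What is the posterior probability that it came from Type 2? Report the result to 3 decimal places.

The responsibility of component k is π_k f_k(x) divided by Σ_j π_j f_j(x).
Normal densities:
  L_1 = 0.168369
  L_2 = 0.360794
  L_3 = 0.72487
Multiply by the mixture weights:
  π_1·L_1 = 0.33 × 0.168369 = 0.0555618
  π_2·L_2 = 0.11 × 0.360794 = 0.0396873
  π_3·L_3 = 0.56 × 0.72487 = 0.405927
Marginal: 0.0555618 + 0.0396873 + 0.405927 = 0.501176
P(Type 2 | data) ≈ 0.079

0.079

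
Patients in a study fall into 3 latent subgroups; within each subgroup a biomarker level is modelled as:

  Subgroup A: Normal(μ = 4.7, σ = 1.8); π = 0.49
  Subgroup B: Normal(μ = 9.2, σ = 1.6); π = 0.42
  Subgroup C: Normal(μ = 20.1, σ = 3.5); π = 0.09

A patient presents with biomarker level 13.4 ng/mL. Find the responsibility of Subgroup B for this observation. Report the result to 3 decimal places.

Posterior ∝ prior × likelihood, so P(k | x) ∝ P(Z=k) f_k(x); normalise over all components.
Normal densities:
  L_A = (1/(1.8·√(2π)))·exp(−(13.4−4.7)²/(2·1.8²)) = 0.221635·exp(-11.68056) = 1.87429e-06
  L_B = (1/(1.6·√(2π)))·exp(−(13.4−9.2)²/(2·1.6²)) = 0.249339·exp(-3.44531) = 0.00795261
  L_C = (1/(3.5·√(2π)))·exp(−(13.4−20.1)²/(2·3.5²)) = 0.113984·exp(-1.83224) = 0.0182435
Prior × likelihood for each component:
  P(Z=A)·L_A = 0.49 × 1.87429e-06 = 9.18402e-07
  P(Z=B)·L_B = 0.42 × 0.00795261 = 0.0033401
  P(Z=C)·L_C = 0.09 × 0.0182435 = 0.00164192
Marginal: 9.18402e-07 + 0.0033401 + 0.00164192 = 0.00498293
P(Subgroup B | x) = 0.0033401 / 0.00498293 ≈ 0.670

0.670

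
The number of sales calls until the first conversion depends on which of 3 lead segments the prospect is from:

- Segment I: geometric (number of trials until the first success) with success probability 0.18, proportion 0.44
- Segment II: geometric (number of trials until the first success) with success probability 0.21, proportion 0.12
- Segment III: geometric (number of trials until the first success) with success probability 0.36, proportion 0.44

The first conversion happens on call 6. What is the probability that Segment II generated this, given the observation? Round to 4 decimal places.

0.1433

P(component k | x) = π_k·f_k(x) / marginal(x), where marginal(x) = Σ_j π_j·f_j(x).
Geometric probabilities:
  f_I = 0.0667332
  f_II = 0.0646182
  f_III = 0.0386547
Unnormalised posteriors:
  π_I·f_I = 0.44 × 0.0667332 = 0.0293626
  π_II·f_II = 0.12 × 0.0646182 = 0.00775418
  π_III·f_III = 0.44 × 0.0386547 = 0.0170081
Marginal: 0.0293626 + 0.00775418 + 0.0170081 = 0.0541248
So the posterior for Segment II is 0.00775418 / 0.0541248 ≈ 0.1433.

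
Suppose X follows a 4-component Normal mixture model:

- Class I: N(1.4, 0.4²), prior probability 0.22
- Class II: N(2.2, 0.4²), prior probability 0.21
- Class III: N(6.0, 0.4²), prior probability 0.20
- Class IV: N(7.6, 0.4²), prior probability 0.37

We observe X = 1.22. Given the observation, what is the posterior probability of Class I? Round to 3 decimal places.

0.950

Posterior ∝ prior × likelihood, so P(k | x) ∝ π_k f_k(x); normalise over all components.
Normal densities:
  p_I = (1/(0.4·√(2π)))·exp(−(1.22−1.4)²/(2·0.4²)) = 0.997356·exp(-0.10125) = 0.901317
  p_II = (1/(0.4·√(2π)))·exp(−(1.22−2.2)²/(2·0.4²)) = 0.997356·exp(-3.00125) = 0.0495934
  p_III = (1/(0.4·√(2π)))·exp(−(1.22−6.0)²/(2·0.4²)) = 0.997356·exp(-71.40125) = 9.7652e-32
  p_IV = (1/(0.4·√(2π)))·exp(−(1.22−7.6)²/(2·0.4²)) = 0.997356·exp(-127.20125) = 5.70229e-56
Unnormalised posteriors:
  π_I·p_I = 0.22 × 0.901317 = 0.19829
  π_II·p_II = 0.21 × 0.0495934 = 0.0104146
  π_III·p_III = 0.20 × 9.7652e-32 = 1.95304e-32
  π_IV·p_IV = 0.37 × 5.70229e-56 = 2.10985e-56
Marginal: 0.19829 + 0.0104146 + 1.95304e-32 + 2.10985e-56 = 0.208704
So the posterior for Class I is 0.19829 / 0.208704 ≈ 0.950.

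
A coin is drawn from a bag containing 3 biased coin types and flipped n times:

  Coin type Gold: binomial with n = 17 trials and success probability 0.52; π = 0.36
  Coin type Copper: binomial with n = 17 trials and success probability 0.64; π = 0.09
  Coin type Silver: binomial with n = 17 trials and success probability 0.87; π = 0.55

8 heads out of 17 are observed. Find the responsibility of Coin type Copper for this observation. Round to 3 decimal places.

The responsibility of component k is π_k f_k(x) divided by Σ_j π_j f_j(x).
Binomial probabilities:
  p_Gold = 0.175785
  p_Copper = 0.069494
  p_Silver = 8.46115e-05
Prior × likelihood for each component:
  π_Gold·p_Gold = 0.36 × 0.175785 = 0.0632828
  π_Copper·p_Copper = 0.09 × 0.069494 = 0.00625446
  π_Silver·p_Silver = 0.55 × 8.46115e-05 = 4.65363e-05
Marginal: 0.0632828 + 0.00625446 + 4.65363e-05 = 0.0695837
Responsibility of Coin type Copper: 0.00625446 / 0.0695837 ≈ 0.090

0.090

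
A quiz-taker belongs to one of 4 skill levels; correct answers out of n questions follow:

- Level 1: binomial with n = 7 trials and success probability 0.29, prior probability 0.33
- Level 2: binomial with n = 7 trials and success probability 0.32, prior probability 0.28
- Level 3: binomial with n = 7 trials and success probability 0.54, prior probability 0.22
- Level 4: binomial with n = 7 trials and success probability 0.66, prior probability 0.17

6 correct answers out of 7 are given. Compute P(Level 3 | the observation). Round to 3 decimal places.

By Bayes' theorem, P(k | x) = π_k f_k(x) / Σ_j π_j f_j(x).
Component likelihoods at x = 6 correct answers out of 7:
  f_1 = C(7,6)·0.29^6·0.71^1 = 7·0.000594823·0.71 = 0.00295627
  f_2 = C(7,6)·0.32^6·0.68^1 = 7·0.00107374·0.68 = 0.00511101
  f_3 = C(7,6)·0.54^6·0.46^1 = 7·0.0247949·0.46 = 0.0798396
  f_4 = C(7,6)·0.66^6·0.34^1 = 7·0.082654·0.34 = 0.196716
Prior × likelihood for each component:
  π_1·f_1 = 0.33 × 0.00295627 = 0.00097557
  π_2·f_2 = 0.28 × 0.00511101 = 0.00143108
  π_3·f_3 = 0.22 × 0.0798396 = 0.0175647
  π_4·f_4 = 0.17 × 0.196716 = 0.0334418
Marginal: 0.00097557 + 0.00143108 + 0.0175647 + 0.0334418 = 0.0534132
P(Level 3 | x) ≈ 0.329

0.329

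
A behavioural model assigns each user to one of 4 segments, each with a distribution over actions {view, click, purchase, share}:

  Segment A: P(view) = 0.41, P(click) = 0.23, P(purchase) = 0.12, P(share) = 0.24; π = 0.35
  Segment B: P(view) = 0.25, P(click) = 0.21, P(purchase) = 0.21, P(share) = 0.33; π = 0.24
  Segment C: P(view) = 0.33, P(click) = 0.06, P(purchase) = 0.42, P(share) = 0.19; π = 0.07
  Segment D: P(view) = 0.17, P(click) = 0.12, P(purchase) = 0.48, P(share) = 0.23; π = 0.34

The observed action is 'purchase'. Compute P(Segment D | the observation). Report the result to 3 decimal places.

0.573

By Bayes' theorem, P(k | x) = π_k f_k(x) / Σ_j π_j f_j(x).
Component likelihoods at x = 'purchase':
  f_A = P(purchase | comp) = 0.12
  f_B = P(purchase | comp) = 0.21
  f_C = P(purchase | comp) = 0.42
  f_D = P(purchase | comp) = 0.48
Prior × likelihood for each component:
  π_A·f_A = 0.35 × 0.12 = 0.042
  π_B·f_B = 0.24 × 0.21 = 0.0504
  π_C·f_C = 0.07 × 0.42 = 0.0294
  π_D·f_D = 0.34 × 0.48 = 0.1632
Marginal: 0.042 + 0.0504 + 0.0294 + 0.1632 = 0.285
P(Segment D | the observation) ≈ 0.573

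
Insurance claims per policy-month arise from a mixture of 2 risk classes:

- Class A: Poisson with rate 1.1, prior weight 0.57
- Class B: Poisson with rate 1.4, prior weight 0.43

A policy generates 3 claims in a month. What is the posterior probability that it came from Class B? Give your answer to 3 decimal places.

0.535

Posterior ∝ prior × likelihood, so P(k | x) ∝ π_k f_k(x); normalise over all components.
Poisson probabilities:
  f_A = e^(−1.1)·1.1^3/3! = 0.0738419
  f_B = e^(−1.4)·1.4^3/3! = 0.112777
Weight by the priors:
  π_A·f_A = 0.57 × 0.0738419 = 0.0420899
  π_B·f_B = 0.43 × 0.112777 = 0.0484941
Marginal: 0.0420899 + 0.0484941 = 0.090584
So the posterior for Class B is 0.0484941 / 0.090584 ≈ 0.535.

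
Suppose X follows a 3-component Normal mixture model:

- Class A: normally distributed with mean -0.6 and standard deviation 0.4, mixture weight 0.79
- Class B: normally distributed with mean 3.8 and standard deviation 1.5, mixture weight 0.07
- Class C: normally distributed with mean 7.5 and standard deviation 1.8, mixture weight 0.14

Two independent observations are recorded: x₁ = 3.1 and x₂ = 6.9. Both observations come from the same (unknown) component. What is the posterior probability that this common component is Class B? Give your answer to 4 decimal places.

Apply Bayes' rule: the posterior for each component is proportional to its prior times its likelihood at x.
Since both observations come from the same component, the likelihood for component k is f_k(x₁)·f_k(x₂).
  L_A = [2.62536e-19] × [4.55012e-77] = 1.19457e-95
  L_B = [0.238522] × [0.031431] = 0.007497
  L_C = [0.0111716] × [0.209657] = 0.00234221
Weight by the priors:
  π_A·L_A = 0.79 × 1.19457e-95 = 9.43712e-96
  π_B·L_B = 0.07 × 0.007497 = 0.00052479
  π_C·L_C = 0.14 × 0.00234221 = 0.000327909
Evidence: 9.43712e-96 + 0.00052479 + 0.000327909 = 0.0008527
Responsibility of Class B: 0.00052479 / 0.0008527 ≈ 0.6154

0.6154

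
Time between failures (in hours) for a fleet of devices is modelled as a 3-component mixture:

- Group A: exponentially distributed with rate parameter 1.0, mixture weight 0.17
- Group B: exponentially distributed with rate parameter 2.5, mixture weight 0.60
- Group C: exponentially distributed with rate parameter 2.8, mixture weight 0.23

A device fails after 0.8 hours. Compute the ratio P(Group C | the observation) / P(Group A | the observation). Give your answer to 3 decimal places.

0.898

Only the two components matter; the odds are (w_i f_i(x)) / (w_j f_j(x)).
Component likelihoods at x = 0.8 hours:
  L_A = 0.449329
  L_B = 0.338338
  L_C = 0.298084
Posterior odds = (w_C·L_C) / (w_A·L_A) = (0.23·0.298084) / (0.17·0.449329) = 0.0685593 / 0.0763859 ≈ 0.898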